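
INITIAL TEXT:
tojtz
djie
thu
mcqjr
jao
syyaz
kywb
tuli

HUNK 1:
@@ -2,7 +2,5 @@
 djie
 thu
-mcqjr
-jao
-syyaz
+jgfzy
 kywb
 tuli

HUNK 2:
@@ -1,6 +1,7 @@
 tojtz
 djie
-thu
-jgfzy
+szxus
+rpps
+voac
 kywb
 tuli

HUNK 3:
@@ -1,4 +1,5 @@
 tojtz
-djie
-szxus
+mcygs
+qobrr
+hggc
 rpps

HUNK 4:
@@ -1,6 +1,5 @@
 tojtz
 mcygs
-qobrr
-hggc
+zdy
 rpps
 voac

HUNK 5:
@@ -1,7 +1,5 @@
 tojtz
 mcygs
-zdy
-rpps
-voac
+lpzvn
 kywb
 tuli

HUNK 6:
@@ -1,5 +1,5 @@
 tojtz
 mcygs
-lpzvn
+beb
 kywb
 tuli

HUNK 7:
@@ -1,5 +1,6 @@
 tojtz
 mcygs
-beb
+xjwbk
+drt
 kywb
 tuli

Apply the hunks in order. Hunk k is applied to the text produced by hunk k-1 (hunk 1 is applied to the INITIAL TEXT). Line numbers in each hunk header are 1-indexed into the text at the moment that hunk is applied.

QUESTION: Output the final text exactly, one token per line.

Answer: tojtz
mcygs
xjwbk
drt
kywb
tuli

Derivation:
Hunk 1: at line 2 remove [mcqjr,jao,syyaz] add [jgfzy] -> 6 lines: tojtz djie thu jgfzy kywb tuli
Hunk 2: at line 1 remove [thu,jgfzy] add [szxus,rpps,voac] -> 7 lines: tojtz djie szxus rpps voac kywb tuli
Hunk 3: at line 1 remove [djie,szxus] add [mcygs,qobrr,hggc] -> 8 lines: tojtz mcygs qobrr hggc rpps voac kywb tuli
Hunk 4: at line 1 remove [qobrr,hggc] add [zdy] -> 7 lines: tojtz mcygs zdy rpps voac kywb tuli
Hunk 5: at line 1 remove [zdy,rpps,voac] add [lpzvn] -> 5 lines: tojtz mcygs lpzvn kywb tuli
Hunk 6: at line 1 remove [lpzvn] add [beb] -> 5 lines: tojtz mcygs beb kywb tuli
Hunk 7: at line 1 remove [beb] add [xjwbk,drt] -> 6 lines: tojtz mcygs xjwbk drt kywb tuli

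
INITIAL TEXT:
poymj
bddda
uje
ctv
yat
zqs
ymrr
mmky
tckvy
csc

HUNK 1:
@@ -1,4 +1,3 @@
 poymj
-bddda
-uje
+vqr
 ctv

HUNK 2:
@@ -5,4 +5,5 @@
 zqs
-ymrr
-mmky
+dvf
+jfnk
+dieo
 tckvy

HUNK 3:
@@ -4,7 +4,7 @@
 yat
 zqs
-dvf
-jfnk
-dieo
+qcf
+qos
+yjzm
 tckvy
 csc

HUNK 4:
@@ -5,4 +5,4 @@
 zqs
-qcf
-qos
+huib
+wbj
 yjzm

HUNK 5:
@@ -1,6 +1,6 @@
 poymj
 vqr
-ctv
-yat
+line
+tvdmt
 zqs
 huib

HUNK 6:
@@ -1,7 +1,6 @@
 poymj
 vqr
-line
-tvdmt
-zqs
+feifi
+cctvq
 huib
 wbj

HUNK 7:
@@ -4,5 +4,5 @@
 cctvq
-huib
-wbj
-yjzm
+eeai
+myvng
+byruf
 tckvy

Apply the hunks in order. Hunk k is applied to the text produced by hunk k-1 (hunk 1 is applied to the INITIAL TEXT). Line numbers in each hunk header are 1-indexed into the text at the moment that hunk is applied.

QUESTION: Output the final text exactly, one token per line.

Hunk 1: at line 1 remove [bddda,uje] add [vqr] -> 9 lines: poymj vqr ctv yat zqs ymrr mmky tckvy csc
Hunk 2: at line 5 remove [ymrr,mmky] add [dvf,jfnk,dieo] -> 10 lines: poymj vqr ctv yat zqs dvf jfnk dieo tckvy csc
Hunk 3: at line 4 remove [dvf,jfnk,dieo] add [qcf,qos,yjzm] -> 10 lines: poymj vqr ctv yat zqs qcf qos yjzm tckvy csc
Hunk 4: at line 5 remove [qcf,qos] add [huib,wbj] -> 10 lines: poymj vqr ctv yat zqs huib wbj yjzm tckvy csc
Hunk 5: at line 1 remove [ctv,yat] add [line,tvdmt] -> 10 lines: poymj vqr line tvdmt zqs huib wbj yjzm tckvy csc
Hunk 6: at line 1 remove [line,tvdmt,zqs] add [feifi,cctvq] -> 9 lines: poymj vqr feifi cctvq huib wbj yjzm tckvy csc
Hunk 7: at line 4 remove [huib,wbj,yjzm] add [eeai,myvng,byruf] -> 9 lines: poymj vqr feifi cctvq eeai myvng byruf tckvy csc

Answer: poymj
vqr
feifi
cctvq
eeai
myvng
byruf
tckvy
csc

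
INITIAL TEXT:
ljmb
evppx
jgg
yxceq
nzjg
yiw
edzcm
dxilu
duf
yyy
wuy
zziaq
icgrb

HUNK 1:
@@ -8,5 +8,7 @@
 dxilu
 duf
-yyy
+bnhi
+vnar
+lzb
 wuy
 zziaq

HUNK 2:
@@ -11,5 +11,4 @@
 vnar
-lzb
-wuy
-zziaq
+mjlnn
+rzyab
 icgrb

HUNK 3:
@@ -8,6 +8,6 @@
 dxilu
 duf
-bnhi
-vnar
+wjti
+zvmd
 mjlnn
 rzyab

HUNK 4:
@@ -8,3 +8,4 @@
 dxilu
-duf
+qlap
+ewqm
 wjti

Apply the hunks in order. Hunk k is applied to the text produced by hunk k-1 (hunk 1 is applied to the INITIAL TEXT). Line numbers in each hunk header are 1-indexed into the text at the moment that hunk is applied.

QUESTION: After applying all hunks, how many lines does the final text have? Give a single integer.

Hunk 1: at line 8 remove [yyy] add [bnhi,vnar,lzb] -> 15 lines: ljmb evppx jgg yxceq nzjg yiw edzcm dxilu duf bnhi vnar lzb wuy zziaq icgrb
Hunk 2: at line 11 remove [lzb,wuy,zziaq] add [mjlnn,rzyab] -> 14 lines: ljmb evppx jgg yxceq nzjg yiw edzcm dxilu duf bnhi vnar mjlnn rzyab icgrb
Hunk 3: at line 8 remove [bnhi,vnar] add [wjti,zvmd] -> 14 lines: ljmb evppx jgg yxceq nzjg yiw edzcm dxilu duf wjti zvmd mjlnn rzyab icgrb
Hunk 4: at line 8 remove [duf] add [qlap,ewqm] -> 15 lines: ljmb evppx jgg yxceq nzjg yiw edzcm dxilu qlap ewqm wjti zvmd mjlnn rzyab icgrb
Final line count: 15

Answer: 15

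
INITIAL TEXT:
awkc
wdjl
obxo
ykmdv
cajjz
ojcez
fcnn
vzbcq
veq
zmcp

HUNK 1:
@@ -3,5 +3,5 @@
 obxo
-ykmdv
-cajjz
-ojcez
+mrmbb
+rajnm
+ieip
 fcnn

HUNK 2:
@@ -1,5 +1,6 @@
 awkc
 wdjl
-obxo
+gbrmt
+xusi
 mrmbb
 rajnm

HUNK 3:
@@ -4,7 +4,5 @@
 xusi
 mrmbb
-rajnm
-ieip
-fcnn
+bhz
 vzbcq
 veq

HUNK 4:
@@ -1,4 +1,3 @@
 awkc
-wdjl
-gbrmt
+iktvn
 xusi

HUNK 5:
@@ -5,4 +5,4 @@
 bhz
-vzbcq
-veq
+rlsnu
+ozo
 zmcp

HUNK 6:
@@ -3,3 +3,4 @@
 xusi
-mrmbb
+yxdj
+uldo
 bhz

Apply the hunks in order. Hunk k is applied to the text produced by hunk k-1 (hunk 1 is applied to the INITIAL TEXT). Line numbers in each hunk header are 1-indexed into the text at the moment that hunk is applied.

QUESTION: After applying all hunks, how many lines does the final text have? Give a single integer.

Answer: 9

Derivation:
Hunk 1: at line 3 remove [ykmdv,cajjz,ojcez] add [mrmbb,rajnm,ieip] -> 10 lines: awkc wdjl obxo mrmbb rajnm ieip fcnn vzbcq veq zmcp
Hunk 2: at line 1 remove [obxo] add [gbrmt,xusi] -> 11 lines: awkc wdjl gbrmt xusi mrmbb rajnm ieip fcnn vzbcq veq zmcp
Hunk 3: at line 4 remove [rajnm,ieip,fcnn] add [bhz] -> 9 lines: awkc wdjl gbrmt xusi mrmbb bhz vzbcq veq zmcp
Hunk 4: at line 1 remove [wdjl,gbrmt] add [iktvn] -> 8 lines: awkc iktvn xusi mrmbb bhz vzbcq veq zmcp
Hunk 5: at line 5 remove [vzbcq,veq] add [rlsnu,ozo] -> 8 lines: awkc iktvn xusi mrmbb bhz rlsnu ozo zmcp
Hunk 6: at line 3 remove [mrmbb] add [yxdj,uldo] -> 9 lines: awkc iktvn xusi yxdj uldo bhz rlsnu ozo zmcp
Final line count: 9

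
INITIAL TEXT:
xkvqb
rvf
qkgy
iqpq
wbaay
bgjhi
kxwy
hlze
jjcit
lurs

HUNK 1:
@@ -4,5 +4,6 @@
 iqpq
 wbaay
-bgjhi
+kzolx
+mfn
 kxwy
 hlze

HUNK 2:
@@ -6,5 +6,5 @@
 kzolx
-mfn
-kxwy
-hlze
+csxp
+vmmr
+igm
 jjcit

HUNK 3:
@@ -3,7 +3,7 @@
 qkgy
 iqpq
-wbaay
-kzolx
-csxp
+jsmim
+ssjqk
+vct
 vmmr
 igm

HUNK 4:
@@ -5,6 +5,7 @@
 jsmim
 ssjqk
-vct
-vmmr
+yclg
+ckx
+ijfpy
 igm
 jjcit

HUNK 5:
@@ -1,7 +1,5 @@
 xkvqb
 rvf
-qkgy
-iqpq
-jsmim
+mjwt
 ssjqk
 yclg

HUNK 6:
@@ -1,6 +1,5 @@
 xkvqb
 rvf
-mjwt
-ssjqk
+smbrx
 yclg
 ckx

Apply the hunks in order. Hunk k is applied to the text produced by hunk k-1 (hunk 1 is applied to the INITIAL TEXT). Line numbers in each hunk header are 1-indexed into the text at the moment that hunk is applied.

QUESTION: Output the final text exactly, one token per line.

Answer: xkvqb
rvf
smbrx
yclg
ckx
ijfpy
igm
jjcit
lurs

Derivation:
Hunk 1: at line 4 remove [bgjhi] add [kzolx,mfn] -> 11 lines: xkvqb rvf qkgy iqpq wbaay kzolx mfn kxwy hlze jjcit lurs
Hunk 2: at line 6 remove [mfn,kxwy,hlze] add [csxp,vmmr,igm] -> 11 lines: xkvqb rvf qkgy iqpq wbaay kzolx csxp vmmr igm jjcit lurs
Hunk 3: at line 3 remove [wbaay,kzolx,csxp] add [jsmim,ssjqk,vct] -> 11 lines: xkvqb rvf qkgy iqpq jsmim ssjqk vct vmmr igm jjcit lurs
Hunk 4: at line 5 remove [vct,vmmr] add [yclg,ckx,ijfpy] -> 12 lines: xkvqb rvf qkgy iqpq jsmim ssjqk yclg ckx ijfpy igm jjcit lurs
Hunk 5: at line 1 remove [qkgy,iqpq,jsmim] add [mjwt] -> 10 lines: xkvqb rvf mjwt ssjqk yclg ckx ijfpy igm jjcit lurs
Hunk 6: at line 1 remove [mjwt,ssjqk] add [smbrx] -> 9 lines: xkvqb rvf smbrx yclg ckx ijfpy igm jjcit lurs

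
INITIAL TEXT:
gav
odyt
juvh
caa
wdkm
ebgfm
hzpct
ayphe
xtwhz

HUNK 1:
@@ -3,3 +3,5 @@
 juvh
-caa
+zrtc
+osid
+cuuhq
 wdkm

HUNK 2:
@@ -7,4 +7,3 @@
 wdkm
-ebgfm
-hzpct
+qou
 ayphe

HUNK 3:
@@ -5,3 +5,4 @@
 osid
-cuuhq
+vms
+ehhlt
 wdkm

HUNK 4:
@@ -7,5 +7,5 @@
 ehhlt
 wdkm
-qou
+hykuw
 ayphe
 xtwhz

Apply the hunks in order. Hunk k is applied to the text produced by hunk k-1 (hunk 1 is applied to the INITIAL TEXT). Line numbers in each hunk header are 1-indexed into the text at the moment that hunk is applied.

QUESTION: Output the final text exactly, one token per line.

Answer: gav
odyt
juvh
zrtc
osid
vms
ehhlt
wdkm
hykuw
ayphe
xtwhz

Derivation:
Hunk 1: at line 3 remove [caa] add [zrtc,osid,cuuhq] -> 11 lines: gav odyt juvh zrtc osid cuuhq wdkm ebgfm hzpct ayphe xtwhz
Hunk 2: at line 7 remove [ebgfm,hzpct] add [qou] -> 10 lines: gav odyt juvh zrtc osid cuuhq wdkm qou ayphe xtwhz
Hunk 3: at line 5 remove [cuuhq] add [vms,ehhlt] -> 11 lines: gav odyt juvh zrtc osid vms ehhlt wdkm qou ayphe xtwhz
Hunk 4: at line 7 remove [qou] add [hykuw] -> 11 lines: gav odyt juvh zrtc osid vms ehhlt wdkm hykuw ayphe xtwhz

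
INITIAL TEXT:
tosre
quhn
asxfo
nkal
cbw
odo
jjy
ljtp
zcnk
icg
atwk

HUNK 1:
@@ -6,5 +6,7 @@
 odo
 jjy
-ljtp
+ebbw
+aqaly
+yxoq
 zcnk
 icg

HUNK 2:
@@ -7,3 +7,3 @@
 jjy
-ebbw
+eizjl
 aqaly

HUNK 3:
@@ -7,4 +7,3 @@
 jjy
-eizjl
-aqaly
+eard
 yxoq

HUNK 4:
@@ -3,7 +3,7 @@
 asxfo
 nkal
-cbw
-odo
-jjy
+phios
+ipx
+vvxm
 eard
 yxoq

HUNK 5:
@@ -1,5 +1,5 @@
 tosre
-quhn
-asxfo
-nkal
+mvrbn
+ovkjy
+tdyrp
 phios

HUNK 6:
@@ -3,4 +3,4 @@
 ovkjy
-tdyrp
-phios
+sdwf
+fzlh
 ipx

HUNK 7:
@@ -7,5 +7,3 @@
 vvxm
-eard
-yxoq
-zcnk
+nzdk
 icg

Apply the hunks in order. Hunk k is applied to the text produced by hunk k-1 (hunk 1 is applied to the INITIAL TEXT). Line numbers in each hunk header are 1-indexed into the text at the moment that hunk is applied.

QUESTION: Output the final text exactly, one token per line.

Answer: tosre
mvrbn
ovkjy
sdwf
fzlh
ipx
vvxm
nzdk
icg
atwk

Derivation:
Hunk 1: at line 6 remove [ljtp] add [ebbw,aqaly,yxoq] -> 13 lines: tosre quhn asxfo nkal cbw odo jjy ebbw aqaly yxoq zcnk icg atwk
Hunk 2: at line 7 remove [ebbw] add [eizjl] -> 13 lines: tosre quhn asxfo nkal cbw odo jjy eizjl aqaly yxoq zcnk icg atwk
Hunk 3: at line 7 remove [eizjl,aqaly] add [eard] -> 12 lines: tosre quhn asxfo nkal cbw odo jjy eard yxoq zcnk icg atwk
Hunk 4: at line 3 remove [cbw,odo,jjy] add [phios,ipx,vvxm] -> 12 lines: tosre quhn asxfo nkal phios ipx vvxm eard yxoq zcnk icg atwk
Hunk 5: at line 1 remove [quhn,asxfo,nkal] add [mvrbn,ovkjy,tdyrp] -> 12 lines: tosre mvrbn ovkjy tdyrp phios ipx vvxm eard yxoq zcnk icg atwk
Hunk 6: at line 3 remove [tdyrp,phios] add [sdwf,fzlh] -> 12 lines: tosre mvrbn ovkjy sdwf fzlh ipx vvxm eard yxoq zcnk icg atwk
Hunk 7: at line 7 remove [eard,yxoq,zcnk] add [nzdk] -> 10 lines: tosre mvrbn ovkjy sdwf fzlh ipx vvxm nzdk icg atwk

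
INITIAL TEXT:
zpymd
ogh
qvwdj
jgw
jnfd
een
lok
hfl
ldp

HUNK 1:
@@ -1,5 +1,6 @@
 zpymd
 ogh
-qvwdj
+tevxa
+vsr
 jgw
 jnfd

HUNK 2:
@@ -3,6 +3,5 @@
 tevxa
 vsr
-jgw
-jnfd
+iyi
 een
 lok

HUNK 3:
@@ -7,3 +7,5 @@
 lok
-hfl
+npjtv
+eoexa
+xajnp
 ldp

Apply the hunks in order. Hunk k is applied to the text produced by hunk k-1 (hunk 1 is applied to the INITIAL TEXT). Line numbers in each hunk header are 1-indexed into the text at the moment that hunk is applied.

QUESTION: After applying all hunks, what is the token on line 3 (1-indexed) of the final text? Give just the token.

Hunk 1: at line 1 remove [qvwdj] add [tevxa,vsr] -> 10 lines: zpymd ogh tevxa vsr jgw jnfd een lok hfl ldp
Hunk 2: at line 3 remove [jgw,jnfd] add [iyi] -> 9 lines: zpymd ogh tevxa vsr iyi een lok hfl ldp
Hunk 3: at line 7 remove [hfl] add [npjtv,eoexa,xajnp] -> 11 lines: zpymd ogh tevxa vsr iyi een lok npjtv eoexa xajnp ldp
Final line 3: tevxa

Answer: tevxa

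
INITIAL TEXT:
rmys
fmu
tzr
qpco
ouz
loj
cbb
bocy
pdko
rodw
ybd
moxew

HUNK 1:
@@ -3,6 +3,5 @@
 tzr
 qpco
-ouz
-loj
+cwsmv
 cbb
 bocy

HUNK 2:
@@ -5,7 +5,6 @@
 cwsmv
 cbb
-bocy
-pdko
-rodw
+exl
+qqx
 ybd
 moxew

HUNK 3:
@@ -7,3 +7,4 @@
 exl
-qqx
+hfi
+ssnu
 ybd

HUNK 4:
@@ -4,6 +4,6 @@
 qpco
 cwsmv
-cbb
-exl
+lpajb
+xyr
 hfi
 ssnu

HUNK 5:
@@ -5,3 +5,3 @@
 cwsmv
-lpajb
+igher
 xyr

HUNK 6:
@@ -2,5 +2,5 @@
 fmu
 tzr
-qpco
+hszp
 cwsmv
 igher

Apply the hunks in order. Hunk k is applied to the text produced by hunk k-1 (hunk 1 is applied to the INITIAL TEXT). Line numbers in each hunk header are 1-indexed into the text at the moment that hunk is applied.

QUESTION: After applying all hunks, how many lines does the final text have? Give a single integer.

Hunk 1: at line 3 remove [ouz,loj] add [cwsmv] -> 11 lines: rmys fmu tzr qpco cwsmv cbb bocy pdko rodw ybd moxew
Hunk 2: at line 5 remove [bocy,pdko,rodw] add [exl,qqx] -> 10 lines: rmys fmu tzr qpco cwsmv cbb exl qqx ybd moxew
Hunk 3: at line 7 remove [qqx] add [hfi,ssnu] -> 11 lines: rmys fmu tzr qpco cwsmv cbb exl hfi ssnu ybd moxew
Hunk 4: at line 4 remove [cbb,exl] add [lpajb,xyr] -> 11 lines: rmys fmu tzr qpco cwsmv lpajb xyr hfi ssnu ybd moxew
Hunk 5: at line 5 remove [lpajb] add [igher] -> 11 lines: rmys fmu tzr qpco cwsmv igher xyr hfi ssnu ybd moxew
Hunk 6: at line 2 remove [qpco] add [hszp] -> 11 lines: rmys fmu tzr hszp cwsmv igher xyr hfi ssnu ybd moxew
Final line count: 11

Answer: 11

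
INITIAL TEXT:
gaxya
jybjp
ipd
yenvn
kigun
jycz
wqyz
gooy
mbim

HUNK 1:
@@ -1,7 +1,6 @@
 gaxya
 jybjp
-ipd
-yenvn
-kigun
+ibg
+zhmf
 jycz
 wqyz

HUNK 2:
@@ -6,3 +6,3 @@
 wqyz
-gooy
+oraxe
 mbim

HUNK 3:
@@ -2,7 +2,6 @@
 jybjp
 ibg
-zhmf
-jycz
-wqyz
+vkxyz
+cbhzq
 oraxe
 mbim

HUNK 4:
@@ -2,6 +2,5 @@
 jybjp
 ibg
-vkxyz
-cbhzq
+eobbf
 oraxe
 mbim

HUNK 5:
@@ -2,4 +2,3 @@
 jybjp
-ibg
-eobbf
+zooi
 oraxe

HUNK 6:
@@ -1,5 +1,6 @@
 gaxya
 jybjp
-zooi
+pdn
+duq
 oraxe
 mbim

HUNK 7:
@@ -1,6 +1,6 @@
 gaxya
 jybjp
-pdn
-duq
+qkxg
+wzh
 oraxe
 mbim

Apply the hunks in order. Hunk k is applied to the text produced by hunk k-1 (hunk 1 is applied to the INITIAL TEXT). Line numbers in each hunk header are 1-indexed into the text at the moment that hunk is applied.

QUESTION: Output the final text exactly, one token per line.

Answer: gaxya
jybjp
qkxg
wzh
oraxe
mbim

Derivation:
Hunk 1: at line 1 remove [ipd,yenvn,kigun] add [ibg,zhmf] -> 8 lines: gaxya jybjp ibg zhmf jycz wqyz gooy mbim
Hunk 2: at line 6 remove [gooy] add [oraxe] -> 8 lines: gaxya jybjp ibg zhmf jycz wqyz oraxe mbim
Hunk 3: at line 2 remove [zhmf,jycz,wqyz] add [vkxyz,cbhzq] -> 7 lines: gaxya jybjp ibg vkxyz cbhzq oraxe mbim
Hunk 4: at line 2 remove [vkxyz,cbhzq] add [eobbf] -> 6 lines: gaxya jybjp ibg eobbf oraxe mbim
Hunk 5: at line 2 remove [ibg,eobbf] add [zooi] -> 5 lines: gaxya jybjp zooi oraxe mbim
Hunk 6: at line 1 remove [zooi] add [pdn,duq] -> 6 lines: gaxya jybjp pdn duq oraxe mbim
Hunk 7: at line 1 remove [pdn,duq] add [qkxg,wzh] -> 6 lines: gaxya jybjp qkxg wzh oraxe mbim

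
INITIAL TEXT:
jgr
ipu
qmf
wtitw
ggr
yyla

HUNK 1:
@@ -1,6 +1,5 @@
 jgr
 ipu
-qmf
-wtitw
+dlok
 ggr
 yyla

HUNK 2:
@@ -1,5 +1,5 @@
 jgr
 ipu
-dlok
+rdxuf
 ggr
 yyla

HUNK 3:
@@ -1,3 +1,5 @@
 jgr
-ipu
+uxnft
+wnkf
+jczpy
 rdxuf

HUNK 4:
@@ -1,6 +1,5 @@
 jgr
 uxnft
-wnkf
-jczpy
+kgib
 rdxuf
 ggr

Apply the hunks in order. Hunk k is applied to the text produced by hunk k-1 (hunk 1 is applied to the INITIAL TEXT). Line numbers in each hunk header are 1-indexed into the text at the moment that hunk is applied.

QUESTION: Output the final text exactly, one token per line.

Answer: jgr
uxnft
kgib
rdxuf
ggr
yyla

Derivation:
Hunk 1: at line 1 remove [qmf,wtitw] add [dlok] -> 5 lines: jgr ipu dlok ggr yyla
Hunk 2: at line 1 remove [dlok] add [rdxuf] -> 5 lines: jgr ipu rdxuf ggr yyla
Hunk 3: at line 1 remove [ipu] add [uxnft,wnkf,jczpy] -> 7 lines: jgr uxnft wnkf jczpy rdxuf ggr yyla
Hunk 4: at line 1 remove [wnkf,jczpy] add [kgib] -> 6 lines: jgr uxnft kgib rdxuf ggr yyla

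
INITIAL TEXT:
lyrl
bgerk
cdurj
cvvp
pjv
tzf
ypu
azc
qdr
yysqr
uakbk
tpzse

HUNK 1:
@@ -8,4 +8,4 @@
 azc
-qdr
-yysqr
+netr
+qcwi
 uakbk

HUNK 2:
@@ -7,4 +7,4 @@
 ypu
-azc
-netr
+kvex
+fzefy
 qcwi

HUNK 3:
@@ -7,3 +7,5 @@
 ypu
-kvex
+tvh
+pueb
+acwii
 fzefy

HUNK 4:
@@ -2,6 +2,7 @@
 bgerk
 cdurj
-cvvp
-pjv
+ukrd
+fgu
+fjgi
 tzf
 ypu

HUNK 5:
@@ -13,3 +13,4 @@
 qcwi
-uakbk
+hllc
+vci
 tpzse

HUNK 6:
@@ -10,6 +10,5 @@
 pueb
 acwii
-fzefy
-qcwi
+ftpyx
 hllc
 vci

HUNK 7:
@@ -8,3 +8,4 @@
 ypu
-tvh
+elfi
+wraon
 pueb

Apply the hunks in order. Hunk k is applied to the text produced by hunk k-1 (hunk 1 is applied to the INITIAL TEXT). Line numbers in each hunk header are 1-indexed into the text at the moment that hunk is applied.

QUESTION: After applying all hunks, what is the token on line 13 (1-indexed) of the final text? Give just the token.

Hunk 1: at line 8 remove [qdr,yysqr] add [netr,qcwi] -> 12 lines: lyrl bgerk cdurj cvvp pjv tzf ypu azc netr qcwi uakbk tpzse
Hunk 2: at line 7 remove [azc,netr] add [kvex,fzefy] -> 12 lines: lyrl bgerk cdurj cvvp pjv tzf ypu kvex fzefy qcwi uakbk tpzse
Hunk 3: at line 7 remove [kvex] add [tvh,pueb,acwii] -> 14 lines: lyrl bgerk cdurj cvvp pjv tzf ypu tvh pueb acwii fzefy qcwi uakbk tpzse
Hunk 4: at line 2 remove [cvvp,pjv] add [ukrd,fgu,fjgi] -> 15 lines: lyrl bgerk cdurj ukrd fgu fjgi tzf ypu tvh pueb acwii fzefy qcwi uakbk tpzse
Hunk 5: at line 13 remove [uakbk] add [hllc,vci] -> 16 lines: lyrl bgerk cdurj ukrd fgu fjgi tzf ypu tvh pueb acwii fzefy qcwi hllc vci tpzse
Hunk 6: at line 10 remove [fzefy,qcwi] add [ftpyx] -> 15 lines: lyrl bgerk cdurj ukrd fgu fjgi tzf ypu tvh pueb acwii ftpyx hllc vci tpzse
Hunk 7: at line 8 remove [tvh] add [elfi,wraon] -> 16 lines: lyrl bgerk cdurj ukrd fgu fjgi tzf ypu elfi wraon pueb acwii ftpyx hllc vci tpzse
Final line 13: ftpyx

Answer: ftpyx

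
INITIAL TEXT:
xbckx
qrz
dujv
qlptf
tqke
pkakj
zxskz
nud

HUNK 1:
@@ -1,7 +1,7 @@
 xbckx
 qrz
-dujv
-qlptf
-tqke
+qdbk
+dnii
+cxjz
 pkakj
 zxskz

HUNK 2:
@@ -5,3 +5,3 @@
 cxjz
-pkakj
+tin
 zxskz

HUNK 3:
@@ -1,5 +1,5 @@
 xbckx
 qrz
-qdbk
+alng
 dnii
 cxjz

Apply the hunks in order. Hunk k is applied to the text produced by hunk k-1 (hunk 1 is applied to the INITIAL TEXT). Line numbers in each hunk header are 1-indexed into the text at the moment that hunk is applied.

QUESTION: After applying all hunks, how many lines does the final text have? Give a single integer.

Hunk 1: at line 1 remove [dujv,qlptf,tqke] add [qdbk,dnii,cxjz] -> 8 lines: xbckx qrz qdbk dnii cxjz pkakj zxskz nud
Hunk 2: at line 5 remove [pkakj] add [tin] -> 8 lines: xbckx qrz qdbk dnii cxjz tin zxskz nud
Hunk 3: at line 1 remove [qdbk] add [alng] -> 8 lines: xbckx qrz alng dnii cxjz tin zxskz nud
Final line count: 8

Answer: 8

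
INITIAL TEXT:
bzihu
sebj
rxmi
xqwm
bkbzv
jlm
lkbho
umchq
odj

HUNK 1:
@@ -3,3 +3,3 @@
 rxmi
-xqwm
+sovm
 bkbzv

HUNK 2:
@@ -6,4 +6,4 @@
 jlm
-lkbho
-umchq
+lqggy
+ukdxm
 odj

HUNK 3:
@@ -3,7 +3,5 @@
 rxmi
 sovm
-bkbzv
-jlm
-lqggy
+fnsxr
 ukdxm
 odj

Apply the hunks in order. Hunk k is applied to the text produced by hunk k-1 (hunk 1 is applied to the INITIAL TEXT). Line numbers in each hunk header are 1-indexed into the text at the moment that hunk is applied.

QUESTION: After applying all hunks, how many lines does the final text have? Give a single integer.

Answer: 7

Derivation:
Hunk 1: at line 3 remove [xqwm] add [sovm] -> 9 lines: bzihu sebj rxmi sovm bkbzv jlm lkbho umchq odj
Hunk 2: at line 6 remove [lkbho,umchq] add [lqggy,ukdxm] -> 9 lines: bzihu sebj rxmi sovm bkbzv jlm lqggy ukdxm odj
Hunk 3: at line 3 remove [bkbzv,jlm,lqggy] add [fnsxr] -> 7 lines: bzihu sebj rxmi sovm fnsxr ukdxm odj
Final line count: 7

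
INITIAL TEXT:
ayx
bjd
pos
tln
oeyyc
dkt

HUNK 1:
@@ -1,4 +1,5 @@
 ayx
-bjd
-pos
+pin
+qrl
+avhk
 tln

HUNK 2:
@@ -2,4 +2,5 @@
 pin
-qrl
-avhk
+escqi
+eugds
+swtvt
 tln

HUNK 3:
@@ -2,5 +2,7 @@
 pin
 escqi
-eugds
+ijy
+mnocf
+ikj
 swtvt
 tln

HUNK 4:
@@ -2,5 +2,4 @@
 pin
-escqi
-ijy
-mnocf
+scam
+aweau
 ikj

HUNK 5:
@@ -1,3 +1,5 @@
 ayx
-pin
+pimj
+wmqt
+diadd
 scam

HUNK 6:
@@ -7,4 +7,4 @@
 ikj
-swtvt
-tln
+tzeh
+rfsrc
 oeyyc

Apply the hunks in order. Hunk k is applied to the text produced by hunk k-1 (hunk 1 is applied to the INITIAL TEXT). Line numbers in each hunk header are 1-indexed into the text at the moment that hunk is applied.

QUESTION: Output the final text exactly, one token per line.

Hunk 1: at line 1 remove [bjd,pos] add [pin,qrl,avhk] -> 7 lines: ayx pin qrl avhk tln oeyyc dkt
Hunk 2: at line 2 remove [qrl,avhk] add [escqi,eugds,swtvt] -> 8 lines: ayx pin escqi eugds swtvt tln oeyyc dkt
Hunk 3: at line 2 remove [eugds] add [ijy,mnocf,ikj] -> 10 lines: ayx pin escqi ijy mnocf ikj swtvt tln oeyyc dkt
Hunk 4: at line 2 remove [escqi,ijy,mnocf] add [scam,aweau] -> 9 lines: ayx pin scam aweau ikj swtvt tln oeyyc dkt
Hunk 5: at line 1 remove [pin] add [pimj,wmqt,diadd] -> 11 lines: ayx pimj wmqt diadd scam aweau ikj swtvt tln oeyyc dkt
Hunk 6: at line 7 remove [swtvt,tln] add [tzeh,rfsrc] -> 11 lines: ayx pimj wmqt diadd scam aweau ikj tzeh rfsrc oeyyc dkt

Answer: ayx
pimj
wmqt
diadd
scam
aweau
ikj
tzeh
rfsrc
oeyyc
dkt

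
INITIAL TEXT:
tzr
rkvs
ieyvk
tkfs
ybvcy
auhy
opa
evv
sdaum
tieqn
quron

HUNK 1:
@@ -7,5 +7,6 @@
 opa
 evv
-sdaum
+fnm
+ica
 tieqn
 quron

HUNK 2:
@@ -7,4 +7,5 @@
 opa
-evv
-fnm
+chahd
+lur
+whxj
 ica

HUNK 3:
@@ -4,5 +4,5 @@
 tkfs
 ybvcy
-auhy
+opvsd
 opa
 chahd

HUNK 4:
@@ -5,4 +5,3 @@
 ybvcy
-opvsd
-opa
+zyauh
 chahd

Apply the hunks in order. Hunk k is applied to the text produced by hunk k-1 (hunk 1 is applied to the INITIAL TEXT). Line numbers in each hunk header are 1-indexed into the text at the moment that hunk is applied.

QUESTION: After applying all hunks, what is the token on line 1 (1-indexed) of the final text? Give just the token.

Hunk 1: at line 7 remove [sdaum] add [fnm,ica] -> 12 lines: tzr rkvs ieyvk tkfs ybvcy auhy opa evv fnm ica tieqn quron
Hunk 2: at line 7 remove [evv,fnm] add [chahd,lur,whxj] -> 13 lines: tzr rkvs ieyvk tkfs ybvcy auhy opa chahd lur whxj ica tieqn quron
Hunk 3: at line 4 remove [auhy] add [opvsd] -> 13 lines: tzr rkvs ieyvk tkfs ybvcy opvsd opa chahd lur whxj ica tieqn quron
Hunk 4: at line 5 remove [opvsd,opa] add [zyauh] -> 12 lines: tzr rkvs ieyvk tkfs ybvcy zyauh chahd lur whxj ica tieqn quron
Final line 1: tzr

Answer: tzr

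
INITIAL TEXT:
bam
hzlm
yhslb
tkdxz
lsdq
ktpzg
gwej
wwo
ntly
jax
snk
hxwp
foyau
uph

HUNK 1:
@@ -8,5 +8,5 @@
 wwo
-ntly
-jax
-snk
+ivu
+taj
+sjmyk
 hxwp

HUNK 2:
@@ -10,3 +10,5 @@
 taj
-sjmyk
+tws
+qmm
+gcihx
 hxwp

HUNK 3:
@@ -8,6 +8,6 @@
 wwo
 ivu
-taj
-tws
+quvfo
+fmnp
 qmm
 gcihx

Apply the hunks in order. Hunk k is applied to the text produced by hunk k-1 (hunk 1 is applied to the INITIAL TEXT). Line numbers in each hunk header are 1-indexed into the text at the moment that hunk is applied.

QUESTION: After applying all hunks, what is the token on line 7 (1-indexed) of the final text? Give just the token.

Answer: gwej

Derivation:
Hunk 1: at line 8 remove [ntly,jax,snk] add [ivu,taj,sjmyk] -> 14 lines: bam hzlm yhslb tkdxz lsdq ktpzg gwej wwo ivu taj sjmyk hxwp foyau uph
Hunk 2: at line 10 remove [sjmyk] add [tws,qmm,gcihx] -> 16 lines: bam hzlm yhslb tkdxz lsdq ktpzg gwej wwo ivu taj tws qmm gcihx hxwp foyau uph
Hunk 3: at line 8 remove [taj,tws] add [quvfo,fmnp] -> 16 lines: bam hzlm yhslb tkdxz lsdq ktpzg gwej wwo ivu quvfo fmnp qmm gcihx hxwp foyau uph
Final line 7: gwej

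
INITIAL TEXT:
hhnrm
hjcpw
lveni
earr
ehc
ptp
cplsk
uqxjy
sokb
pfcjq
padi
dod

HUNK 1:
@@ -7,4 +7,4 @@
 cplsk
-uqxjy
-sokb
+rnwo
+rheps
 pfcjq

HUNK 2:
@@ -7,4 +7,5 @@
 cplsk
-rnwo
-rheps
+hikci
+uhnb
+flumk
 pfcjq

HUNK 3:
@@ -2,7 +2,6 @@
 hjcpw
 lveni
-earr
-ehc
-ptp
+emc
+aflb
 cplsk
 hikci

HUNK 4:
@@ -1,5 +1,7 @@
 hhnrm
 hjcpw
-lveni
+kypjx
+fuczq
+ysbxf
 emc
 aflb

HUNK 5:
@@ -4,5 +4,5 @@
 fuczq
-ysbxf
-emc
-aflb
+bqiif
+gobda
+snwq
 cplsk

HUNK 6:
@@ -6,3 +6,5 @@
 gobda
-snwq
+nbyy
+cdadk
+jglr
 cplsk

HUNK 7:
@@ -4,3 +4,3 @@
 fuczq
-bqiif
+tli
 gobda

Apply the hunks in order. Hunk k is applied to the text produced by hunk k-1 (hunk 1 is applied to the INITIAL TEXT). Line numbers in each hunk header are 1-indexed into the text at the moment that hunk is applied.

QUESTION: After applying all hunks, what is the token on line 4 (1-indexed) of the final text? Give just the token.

Answer: fuczq

Derivation:
Hunk 1: at line 7 remove [uqxjy,sokb] add [rnwo,rheps] -> 12 lines: hhnrm hjcpw lveni earr ehc ptp cplsk rnwo rheps pfcjq padi dod
Hunk 2: at line 7 remove [rnwo,rheps] add [hikci,uhnb,flumk] -> 13 lines: hhnrm hjcpw lveni earr ehc ptp cplsk hikci uhnb flumk pfcjq padi dod
Hunk 3: at line 2 remove [earr,ehc,ptp] add [emc,aflb] -> 12 lines: hhnrm hjcpw lveni emc aflb cplsk hikci uhnb flumk pfcjq padi dod
Hunk 4: at line 1 remove [lveni] add [kypjx,fuczq,ysbxf] -> 14 lines: hhnrm hjcpw kypjx fuczq ysbxf emc aflb cplsk hikci uhnb flumk pfcjq padi dod
Hunk 5: at line 4 remove [ysbxf,emc,aflb] add [bqiif,gobda,snwq] -> 14 lines: hhnrm hjcpw kypjx fuczq bqiif gobda snwq cplsk hikci uhnb flumk pfcjq padi dod
Hunk 6: at line 6 remove [snwq] add [nbyy,cdadk,jglr] -> 16 lines: hhnrm hjcpw kypjx fuczq bqiif gobda nbyy cdadk jglr cplsk hikci uhnb flumk pfcjq padi dod
Hunk 7: at line 4 remove [bqiif] add [tli] -> 16 lines: hhnrm hjcpw kypjx fuczq tli gobda nbyy cdadk jglr cplsk hikci uhnb flumk pfcjq padi dod
Final line 4: fuczq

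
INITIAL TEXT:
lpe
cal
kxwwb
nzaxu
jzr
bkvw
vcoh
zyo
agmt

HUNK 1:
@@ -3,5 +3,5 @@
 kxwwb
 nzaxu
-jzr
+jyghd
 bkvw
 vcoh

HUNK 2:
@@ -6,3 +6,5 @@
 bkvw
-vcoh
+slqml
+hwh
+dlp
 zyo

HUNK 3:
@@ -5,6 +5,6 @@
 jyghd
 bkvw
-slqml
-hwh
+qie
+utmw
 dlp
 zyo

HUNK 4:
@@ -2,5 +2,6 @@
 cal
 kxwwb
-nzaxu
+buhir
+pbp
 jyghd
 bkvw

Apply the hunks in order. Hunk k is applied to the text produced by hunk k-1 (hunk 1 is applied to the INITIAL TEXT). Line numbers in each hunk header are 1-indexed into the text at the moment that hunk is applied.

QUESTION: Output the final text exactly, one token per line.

Answer: lpe
cal
kxwwb
buhir
pbp
jyghd
bkvw
qie
utmw
dlp
zyo
agmt

Derivation:
Hunk 1: at line 3 remove [jzr] add [jyghd] -> 9 lines: lpe cal kxwwb nzaxu jyghd bkvw vcoh zyo agmt
Hunk 2: at line 6 remove [vcoh] add [slqml,hwh,dlp] -> 11 lines: lpe cal kxwwb nzaxu jyghd bkvw slqml hwh dlp zyo agmt
Hunk 3: at line 5 remove [slqml,hwh] add [qie,utmw] -> 11 lines: lpe cal kxwwb nzaxu jyghd bkvw qie utmw dlp zyo agmt
Hunk 4: at line 2 remove [nzaxu] add [buhir,pbp] -> 12 lines: lpe cal kxwwb buhir pbp jyghd bkvw qie utmw dlp zyo agmt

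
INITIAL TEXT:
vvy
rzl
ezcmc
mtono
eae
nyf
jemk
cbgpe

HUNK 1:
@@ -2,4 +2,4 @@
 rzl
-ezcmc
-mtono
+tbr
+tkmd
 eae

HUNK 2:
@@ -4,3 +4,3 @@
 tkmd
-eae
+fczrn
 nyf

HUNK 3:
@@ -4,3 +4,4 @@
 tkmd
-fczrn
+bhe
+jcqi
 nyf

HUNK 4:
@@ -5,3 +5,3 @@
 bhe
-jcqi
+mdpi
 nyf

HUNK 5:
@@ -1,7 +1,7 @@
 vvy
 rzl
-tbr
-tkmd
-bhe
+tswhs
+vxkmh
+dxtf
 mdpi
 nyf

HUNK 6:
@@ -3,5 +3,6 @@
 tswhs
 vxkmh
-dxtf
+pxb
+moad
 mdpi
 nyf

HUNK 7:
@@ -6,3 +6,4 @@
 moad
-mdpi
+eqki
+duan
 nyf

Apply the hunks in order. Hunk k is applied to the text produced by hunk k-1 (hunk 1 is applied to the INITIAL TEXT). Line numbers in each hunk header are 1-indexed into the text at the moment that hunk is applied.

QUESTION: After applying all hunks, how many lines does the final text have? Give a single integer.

Hunk 1: at line 2 remove [ezcmc,mtono] add [tbr,tkmd] -> 8 lines: vvy rzl tbr tkmd eae nyf jemk cbgpe
Hunk 2: at line 4 remove [eae] add [fczrn] -> 8 lines: vvy rzl tbr tkmd fczrn nyf jemk cbgpe
Hunk 3: at line 4 remove [fczrn] add [bhe,jcqi] -> 9 lines: vvy rzl tbr tkmd bhe jcqi nyf jemk cbgpe
Hunk 4: at line 5 remove [jcqi] add [mdpi] -> 9 lines: vvy rzl tbr tkmd bhe mdpi nyf jemk cbgpe
Hunk 5: at line 1 remove [tbr,tkmd,bhe] add [tswhs,vxkmh,dxtf] -> 9 lines: vvy rzl tswhs vxkmh dxtf mdpi nyf jemk cbgpe
Hunk 6: at line 3 remove [dxtf] add [pxb,moad] -> 10 lines: vvy rzl tswhs vxkmh pxb moad mdpi nyf jemk cbgpe
Hunk 7: at line 6 remove [mdpi] add [eqki,duan] -> 11 lines: vvy rzl tswhs vxkmh pxb moad eqki duan nyf jemk cbgpe
Final line count: 11

Answer: 11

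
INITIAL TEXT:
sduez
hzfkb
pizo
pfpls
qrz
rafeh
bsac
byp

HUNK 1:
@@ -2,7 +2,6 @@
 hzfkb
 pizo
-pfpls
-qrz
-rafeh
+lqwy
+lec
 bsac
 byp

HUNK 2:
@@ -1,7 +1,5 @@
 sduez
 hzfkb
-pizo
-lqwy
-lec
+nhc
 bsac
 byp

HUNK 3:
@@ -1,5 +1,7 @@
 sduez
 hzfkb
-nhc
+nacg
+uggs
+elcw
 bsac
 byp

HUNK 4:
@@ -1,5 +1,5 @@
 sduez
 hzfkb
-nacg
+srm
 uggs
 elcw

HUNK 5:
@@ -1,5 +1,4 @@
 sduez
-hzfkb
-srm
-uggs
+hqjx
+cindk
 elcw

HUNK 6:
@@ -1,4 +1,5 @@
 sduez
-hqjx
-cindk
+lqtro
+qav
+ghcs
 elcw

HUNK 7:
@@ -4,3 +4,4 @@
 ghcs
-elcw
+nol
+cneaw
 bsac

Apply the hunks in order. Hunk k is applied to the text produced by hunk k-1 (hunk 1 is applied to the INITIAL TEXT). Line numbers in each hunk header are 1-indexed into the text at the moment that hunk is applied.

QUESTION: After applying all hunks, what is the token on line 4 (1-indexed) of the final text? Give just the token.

Hunk 1: at line 2 remove [pfpls,qrz,rafeh] add [lqwy,lec] -> 7 lines: sduez hzfkb pizo lqwy lec bsac byp
Hunk 2: at line 1 remove [pizo,lqwy,lec] add [nhc] -> 5 lines: sduez hzfkb nhc bsac byp
Hunk 3: at line 1 remove [nhc] add [nacg,uggs,elcw] -> 7 lines: sduez hzfkb nacg uggs elcw bsac byp
Hunk 4: at line 1 remove [nacg] add [srm] -> 7 lines: sduez hzfkb srm uggs elcw bsac byp
Hunk 5: at line 1 remove [hzfkb,srm,uggs] add [hqjx,cindk] -> 6 lines: sduez hqjx cindk elcw bsac byp
Hunk 6: at line 1 remove [hqjx,cindk] add [lqtro,qav,ghcs] -> 7 lines: sduez lqtro qav ghcs elcw bsac byp
Hunk 7: at line 4 remove [elcw] add [nol,cneaw] -> 8 lines: sduez lqtro qav ghcs nol cneaw bsac byp
Final line 4: ghcs

Answer: ghcs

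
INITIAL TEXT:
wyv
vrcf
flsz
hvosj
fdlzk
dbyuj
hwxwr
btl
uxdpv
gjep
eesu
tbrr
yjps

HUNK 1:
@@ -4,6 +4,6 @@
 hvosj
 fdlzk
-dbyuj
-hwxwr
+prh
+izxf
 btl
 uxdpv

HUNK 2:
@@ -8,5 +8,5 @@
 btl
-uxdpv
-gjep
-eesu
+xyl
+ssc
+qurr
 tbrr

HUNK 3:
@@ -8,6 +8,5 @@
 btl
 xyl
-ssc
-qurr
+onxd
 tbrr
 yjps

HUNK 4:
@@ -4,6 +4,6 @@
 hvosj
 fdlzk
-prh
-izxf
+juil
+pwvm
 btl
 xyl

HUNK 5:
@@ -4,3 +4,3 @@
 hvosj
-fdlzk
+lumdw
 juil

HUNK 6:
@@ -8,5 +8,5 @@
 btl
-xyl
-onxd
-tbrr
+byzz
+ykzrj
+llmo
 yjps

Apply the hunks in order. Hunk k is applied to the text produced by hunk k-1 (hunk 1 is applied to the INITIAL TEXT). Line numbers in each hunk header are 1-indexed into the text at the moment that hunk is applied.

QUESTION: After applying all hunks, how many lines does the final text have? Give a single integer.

Answer: 12

Derivation:
Hunk 1: at line 4 remove [dbyuj,hwxwr] add [prh,izxf] -> 13 lines: wyv vrcf flsz hvosj fdlzk prh izxf btl uxdpv gjep eesu tbrr yjps
Hunk 2: at line 8 remove [uxdpv,gjep,eesu] add [xyl,ssc,qurr] -> 13 lines: wyv vrcf flsz hvosj fdlzk prh izxf btl xyl ssc qurr tbrr yjps
Hunk 3: at line 8 remove [ssc,qurr] add [onxd] -> 12 lines: wyv vrcf flsz hvosj fdlzk prh izxf btl xyl onxd tbrr yjps
Hunk 4: at line 4 remove [prh,izxf] add [juil,pwvm] -> 12 lines: wyv vrcf flsz hvosj fdlzk juil pwvm btl xyl onxd tbrr yjps
Hunk 5: at line 4 remove [fdlzk] add [lumdw] -> 12 lines: wyv vrcf flsz hvosj lumdw juil pwvm btl xyl onxd tbrr yjps
Hunk 6: at line 8 remove [xyl,onxd,tbrr] add [byzz,ykzrj,llmo] -> 12 lines: wyv vrcf flsz hvosj lumdw juil pwvm btl byzz ykzrj llmo yjps
Final line count: 12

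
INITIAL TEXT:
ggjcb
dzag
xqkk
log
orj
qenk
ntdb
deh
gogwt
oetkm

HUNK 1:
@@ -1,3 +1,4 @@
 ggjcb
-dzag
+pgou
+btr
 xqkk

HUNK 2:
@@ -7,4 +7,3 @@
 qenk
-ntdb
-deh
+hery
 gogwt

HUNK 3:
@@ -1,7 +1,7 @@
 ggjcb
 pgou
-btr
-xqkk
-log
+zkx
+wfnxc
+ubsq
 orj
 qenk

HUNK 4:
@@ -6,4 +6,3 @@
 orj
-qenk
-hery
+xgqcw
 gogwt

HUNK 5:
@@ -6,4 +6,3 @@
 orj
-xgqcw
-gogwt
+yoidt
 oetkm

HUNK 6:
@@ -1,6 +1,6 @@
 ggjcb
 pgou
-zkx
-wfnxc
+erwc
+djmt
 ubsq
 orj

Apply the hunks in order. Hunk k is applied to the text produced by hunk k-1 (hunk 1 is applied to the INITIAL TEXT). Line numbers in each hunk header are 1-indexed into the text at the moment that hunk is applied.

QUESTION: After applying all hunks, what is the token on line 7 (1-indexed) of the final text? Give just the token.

Answer: yoidt

Derivation:
Hunk 1: at line 1 remove [dzag] add [pgou,btr] -> 11 lines: ggjcb pgou btr xqkk log orj qenk ntdb deh gogwt oetkm
Hunk 2: at line 7 remove [ntdb,deh] add [hery] -> 10 lines: ggjcb pgou btr xqkk log orj qenk hery gogwt oetkm
Hunk 3: at line 1 remove [btr,xqkk,log] add [zkx,wfnxc,ubsq] -> 10 lines: ggjcb pgou zkx wfnxc ubsq orj qenk hery gogwt oetkm
Hunk 4: at line 6 remove [qenk,hery] add [xgqcw] -> 9 lines: ggjcb pgou zkx wfnxc ubsq orj xgqcw gogwt oetkm
Hunk 5: at line 6 remove [xgqcw,gogwt] add [yoidt] -> 8 lines: ggjcb pgou zkx wfnxc ubsq orj yoidt oetkm
Hunk 6: at line 1 remove [zkx,wfnxc] add [erwc,djmt] -> 8 lines: ggjcb pgou erwc djmt ubsq orj yoidt oetkm
Final line 7: yoidt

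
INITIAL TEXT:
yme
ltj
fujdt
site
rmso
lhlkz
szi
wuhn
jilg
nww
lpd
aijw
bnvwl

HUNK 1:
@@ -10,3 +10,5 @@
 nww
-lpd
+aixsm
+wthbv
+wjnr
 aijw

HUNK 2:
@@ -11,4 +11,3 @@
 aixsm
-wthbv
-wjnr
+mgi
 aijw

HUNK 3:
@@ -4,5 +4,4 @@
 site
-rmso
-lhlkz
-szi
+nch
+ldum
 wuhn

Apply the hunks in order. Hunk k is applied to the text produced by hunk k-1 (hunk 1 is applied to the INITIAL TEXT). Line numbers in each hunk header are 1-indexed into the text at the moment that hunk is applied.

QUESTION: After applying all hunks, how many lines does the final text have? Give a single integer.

Hunk 1: at line 10 remove [lpd] add [aixsm,wthbv,wjnr] -> 15 lines: yme ltj fujdt site rmso lhlkz szi wuhn jilg nww aixsm wthbv wjnr aijw bnvwl
Hunk 2: at line 11 remove [wthbv,wjnr] add [mgi] -> 14 lines: yme ltj fujdt site rmso lhlkz szi wuhn jilg nww aixsm mgi aijw bnvwl
Hunk 3: at line 4 remove [rmso,lhlkz,szi] add [nch,ldum] -> 13 lines: yme ltj fujdt site nch ldum wuhn jilg nww aixsm mgi aijw bnvwl
Final line count: 13

Answer: 13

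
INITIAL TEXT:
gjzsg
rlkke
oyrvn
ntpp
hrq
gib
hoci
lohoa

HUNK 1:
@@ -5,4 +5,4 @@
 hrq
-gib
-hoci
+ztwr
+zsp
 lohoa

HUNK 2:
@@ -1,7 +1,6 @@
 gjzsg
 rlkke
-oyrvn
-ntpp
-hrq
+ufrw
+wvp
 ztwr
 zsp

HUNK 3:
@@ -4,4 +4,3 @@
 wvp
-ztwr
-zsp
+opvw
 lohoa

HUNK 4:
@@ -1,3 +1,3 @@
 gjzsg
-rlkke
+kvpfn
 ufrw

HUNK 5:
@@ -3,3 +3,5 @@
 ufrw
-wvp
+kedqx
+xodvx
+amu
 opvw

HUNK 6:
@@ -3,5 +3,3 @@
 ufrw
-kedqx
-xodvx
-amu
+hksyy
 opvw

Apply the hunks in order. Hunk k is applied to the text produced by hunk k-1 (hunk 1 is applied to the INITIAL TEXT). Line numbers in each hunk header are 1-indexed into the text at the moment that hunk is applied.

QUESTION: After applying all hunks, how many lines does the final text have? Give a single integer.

Answer: 6

Derivation:
Hunk 1: at line 5 remove [gib,hoci] add [ztwr,zsp] -> 8 lines: gjzsg rlkke oyrvn ntpp hrq ztwr zsp lohoa
Hunk 2: at line 1 remove [oyrvn,ntpp,hrq] add [ufrw,wvp] -> 7 lines: gjzsg rlkke ufrw wvp ztwr zsp lohoa
Hunk 3: at line 4 remove [ztwr,zsp] add [opvw] -> 6 lines: gjzsg rlkke ufrw wvp opvw lohoa
Hunk 4: at line 1 remove [rlkke] add [kvpfn] -> 6 lines: gjzsg kvpfn ufrw wvp opvw lohoa
Hunk 5: at line 3 remove [wvp] add [kedqx,xodvx,amu] -> 8 lines: gjzsg kvpfn ufrw kedqx xodvx amu opvw lohoa
Hunk 6: at line 3 remove [kedqx,xodvx,amu] add [hksyy] -> 6 lines: gjzsg kvpfn ufrw hksyy opvw lohoa
Final line count: 6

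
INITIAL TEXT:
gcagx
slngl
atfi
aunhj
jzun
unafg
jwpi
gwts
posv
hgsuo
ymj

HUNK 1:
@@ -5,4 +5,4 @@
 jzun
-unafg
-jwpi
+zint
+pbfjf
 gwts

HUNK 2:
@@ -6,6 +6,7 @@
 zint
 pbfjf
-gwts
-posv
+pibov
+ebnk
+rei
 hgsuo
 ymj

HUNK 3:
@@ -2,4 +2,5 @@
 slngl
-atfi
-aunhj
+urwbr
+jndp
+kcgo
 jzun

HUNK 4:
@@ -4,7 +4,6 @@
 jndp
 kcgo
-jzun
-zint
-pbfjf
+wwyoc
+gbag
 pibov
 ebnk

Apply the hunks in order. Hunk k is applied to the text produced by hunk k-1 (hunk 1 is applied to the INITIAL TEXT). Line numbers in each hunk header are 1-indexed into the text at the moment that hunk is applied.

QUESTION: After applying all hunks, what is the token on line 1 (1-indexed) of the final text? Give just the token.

Hunk 1: at line 5 remove [unafg,jwpi] add [zint,pbfjf] -> 11 lines: gcagx slngl atfi aunhj jzun zint pbfjf gwts posv hgsuo ymj
Hunk 2: at line 6 remove [gwts,posv] add [pibov,ebnk,rei] -> 12 lines: gcagx slngl atfi aunhj jzun zint pbfjf pibov ebnk rei hgsuo ymj
Hunk 3: at line 2 remove [atfi,aunhj] add [urwbr,jndp,kcgo] -> 13 lines: gcagx slngl urwbr jndp kcgo jzun zint pbfjf pibov ebnk rei hgsuo ymj
Hunk 4: at line 4 remove [jzun,zint,pbfjf] add [wwyoc,gbag] -> 12 lines: gcagx slngl urwbr jndp kcgo wwyoc gbag pibov ebnk rei hgsuo ymj
Final line 1: gcagx

Answer: gcagx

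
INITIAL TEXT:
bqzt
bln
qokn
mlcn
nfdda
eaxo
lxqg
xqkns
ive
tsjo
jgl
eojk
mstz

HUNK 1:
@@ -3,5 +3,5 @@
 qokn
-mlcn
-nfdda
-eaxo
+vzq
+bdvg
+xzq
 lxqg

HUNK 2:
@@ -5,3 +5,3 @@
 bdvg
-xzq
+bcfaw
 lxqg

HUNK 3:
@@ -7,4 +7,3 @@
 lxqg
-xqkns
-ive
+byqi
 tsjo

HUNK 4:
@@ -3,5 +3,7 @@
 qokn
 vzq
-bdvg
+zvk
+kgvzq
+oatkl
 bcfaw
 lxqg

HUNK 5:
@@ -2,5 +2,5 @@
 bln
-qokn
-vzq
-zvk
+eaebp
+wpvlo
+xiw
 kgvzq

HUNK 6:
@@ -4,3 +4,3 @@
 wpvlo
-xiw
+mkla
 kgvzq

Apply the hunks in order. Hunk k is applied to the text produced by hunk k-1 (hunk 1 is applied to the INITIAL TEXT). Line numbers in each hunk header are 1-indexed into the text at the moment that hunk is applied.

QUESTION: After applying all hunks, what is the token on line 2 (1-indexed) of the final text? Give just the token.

Answer: bln

Derivation:
Hunk 1: at line 3 remove [mlcn,nfdda,eaxo] add [vzq,bdvg,xzq] -> 13 lines: bqzt bln qokn vzq bdvg xzq lxqg xqkns ive tsjo jgl eojk mstz
Hunk 2: at line 5 remove [xzq] add [bcfaw] -> 13 lines: bqzt bln qokn vzq bdvg bcfaw lxqg xqkns ive tsjo jgl eojk mstz
Hunk 3: at line 7 remove [xqkns,ive] add [byqi] -> 12 lines: bqzt bln qokn vzq bdvg bcfaw lxqg byqi tsjo jgl eojk mstz
Hunk 4: at line 3 remove [bdvg] add [zvk,kgvzq,oatkl] -> 14 lines: bqzt bln qokn vzq zvk kgvzq oatkl bcfaw lxqg byqi tsjo jgl eojk mstz
Hunk 5: at line 2 remove [qokn,vzq,zvk] add [eaebp,wpvlo,xiw] -> 14 lines: bqzt bln eaebp wpvlo xiw kgvzq oatkl bcfaw lxqg byqi tsjo jgl eojk mstz
Hunk 6: at line 4 remove [xiw] add [mkla] -> 14 lines: bqzt bln eaebp wpvlo mkla kgvzq oatkl bcfaw lxqg byqi tsjo jgl eojk mstz
Final line 2: bln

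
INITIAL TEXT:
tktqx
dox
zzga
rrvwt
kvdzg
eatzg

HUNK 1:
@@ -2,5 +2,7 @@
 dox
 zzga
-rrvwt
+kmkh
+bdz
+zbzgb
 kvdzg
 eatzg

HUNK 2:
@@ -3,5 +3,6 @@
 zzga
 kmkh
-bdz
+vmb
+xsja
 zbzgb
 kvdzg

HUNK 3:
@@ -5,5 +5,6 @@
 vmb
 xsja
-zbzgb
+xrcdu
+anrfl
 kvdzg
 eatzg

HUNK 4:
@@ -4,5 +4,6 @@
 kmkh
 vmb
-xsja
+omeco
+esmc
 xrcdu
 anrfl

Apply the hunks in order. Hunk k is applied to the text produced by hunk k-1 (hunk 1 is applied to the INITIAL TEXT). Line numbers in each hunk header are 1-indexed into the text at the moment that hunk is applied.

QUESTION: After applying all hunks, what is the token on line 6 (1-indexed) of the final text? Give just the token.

Answer: omeco

Derivation:
Hunk 1: at line 2 remove [rrvwt] add [kmkh,bdz,zbzgb] -> 8 lines: tktqx dox zzga kmkh bdz zbzgb kvdzg eatzg
Hunk 2: at line 3 remove [bdz] add [vmb,xsja] -> 9 lines: tktqx dox zzga kmkh vmb xsja zbzgb kvdzg eatzg
Hunk 3: at line 5 remove [zbzgb] add [xrcdu,anrfl] -> 10 lines: tktqx dox zzga kmkh vmb xsja xrcdu anrfl kvdzg eatzg
Hunk 4: at line 4 remove [xsja] add [omeco,esmc] -> 11 lines: tktqx dox zzga kmkh vmb omeco esmc xrcdu anrfl kvdzg eatzg
Final line 6: omeco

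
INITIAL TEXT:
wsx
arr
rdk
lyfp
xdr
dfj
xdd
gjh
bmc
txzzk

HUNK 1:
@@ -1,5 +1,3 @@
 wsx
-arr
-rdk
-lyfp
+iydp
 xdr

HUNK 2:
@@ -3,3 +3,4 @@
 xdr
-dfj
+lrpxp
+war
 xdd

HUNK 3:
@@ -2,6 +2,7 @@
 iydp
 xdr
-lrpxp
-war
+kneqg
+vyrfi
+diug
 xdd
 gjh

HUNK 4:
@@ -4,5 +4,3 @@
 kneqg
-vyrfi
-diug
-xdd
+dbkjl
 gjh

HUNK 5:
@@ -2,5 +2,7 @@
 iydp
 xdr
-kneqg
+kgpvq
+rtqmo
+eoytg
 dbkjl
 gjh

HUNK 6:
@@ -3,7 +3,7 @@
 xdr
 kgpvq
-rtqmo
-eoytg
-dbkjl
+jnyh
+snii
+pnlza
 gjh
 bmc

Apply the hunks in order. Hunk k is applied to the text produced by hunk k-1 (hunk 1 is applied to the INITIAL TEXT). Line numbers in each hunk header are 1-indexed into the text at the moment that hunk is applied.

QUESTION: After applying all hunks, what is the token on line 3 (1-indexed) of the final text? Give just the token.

Answer: xdr

Derivation:
Hunk 1: at line 1 remove [arr,rdk,lyfp] add [iydp] -> 8 lines: wsx iydp xdr dfj xdd gjh bmc txzzk
Hunk 2: at line 3 remove [dfj] add [lrpxp,war] -> 9 lines: wsx iydp xdr lrpxp war xdd gjh bmc txzzk
Hunk 3: at line 2 remove [lrpxp,war] add [kneqg,vyrfi,diug] -> 10 lines: wsx iydp xdr kneqg vyrfi diug xdd gjh bmc txzzk
Hunk 4: at line 4 remove [vyrfi,diug,xdd] add [dbkjl] -> 8 lines: wsx iydp xdr kneqg dbkjl gjh bmc txzzk
Hunk 5: at line 2 remove [kneqg] add [kgpvq,rtqmo,eoytg] -> 10 lines: wsx iydp xdr kgpvq rtqmo eoytg dbkjl gjh bmc txzzk
Hunk 6: at line 3 remove [rtqmo,eoytg,dbkjl] add [jnyh,snii,pnlza] -> 10 lines: wsx iydp xdr kgpvq jnyh snii pnlza gjh bmc txzzk
Final line 3: xdr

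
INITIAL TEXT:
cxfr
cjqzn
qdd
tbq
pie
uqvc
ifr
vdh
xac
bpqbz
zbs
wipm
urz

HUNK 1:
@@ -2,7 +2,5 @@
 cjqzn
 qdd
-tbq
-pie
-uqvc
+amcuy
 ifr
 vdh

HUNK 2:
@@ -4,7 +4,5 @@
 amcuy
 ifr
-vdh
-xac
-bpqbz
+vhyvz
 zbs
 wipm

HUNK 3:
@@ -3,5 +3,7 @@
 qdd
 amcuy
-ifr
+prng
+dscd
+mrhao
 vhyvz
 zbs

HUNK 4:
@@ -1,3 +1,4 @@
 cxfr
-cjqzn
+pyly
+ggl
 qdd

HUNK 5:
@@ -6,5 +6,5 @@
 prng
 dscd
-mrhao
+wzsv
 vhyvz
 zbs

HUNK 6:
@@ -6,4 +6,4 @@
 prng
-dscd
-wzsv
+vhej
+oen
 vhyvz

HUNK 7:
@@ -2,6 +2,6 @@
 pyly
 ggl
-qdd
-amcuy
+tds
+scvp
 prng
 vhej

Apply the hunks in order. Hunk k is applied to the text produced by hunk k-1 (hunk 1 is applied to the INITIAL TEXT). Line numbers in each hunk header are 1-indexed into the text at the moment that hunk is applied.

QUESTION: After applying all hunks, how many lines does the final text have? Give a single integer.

Hunk 1: at line 2 remove [tbq,pie,uqvc] add [amcuy] -> 11 lines: cxfr cjqzn qdd amcuy ifr vdh xac bpqbz zbs wipm urz
Hunk 2: at line 4 remove [vdh,xac,bpqbz] add [vhyvz] -> 9 lines: cxfr cjqzn qdd amcuy ifr vhyvz zbs wipm urz
Hunk 3: at line 3 remove [ifr] add [prng,dscd,mrhao] -> 11 lines: cxfr cjqzn qdd amcuy prng dscd mrhao vhyvz zbs wipm urz
Hunk 4: at line 1 remove [cjqzn] add [pyly,ggl] -> 12 lines: cxfr pyly ggl qdd amcuy prng dscd mrhao vhyvz zbs wipm urz
Hunk 5: at line 6 remove [mrhao] add [wzsv] -> 12 lines: cxfr pyly ggl qdd amcuy prng dscd wzsv vhyvz zbs wipm urz
Hunk 6: at line 6 remove [dscd,wzsv] add [vhej,oen] -> 12 lines: cxfr pyly ggl qdd amcuy prng vhej oen vhyvz zbs wipm urz
Hunk 7: at line 2 remove [qdd,amcuy] add [tds,scvp] -> 12 lines: cxfr pyly ggl tds scvp prng vhej oen vhyvz zbs wipm urz
Final line count: 12

Answer: 12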